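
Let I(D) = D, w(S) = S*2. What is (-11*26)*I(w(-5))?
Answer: 2860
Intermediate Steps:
w(S) = 2*S
(-11*26)*I(w(-5)) = (-11*26)*(2*(-5)) = -286*(-10) = 2860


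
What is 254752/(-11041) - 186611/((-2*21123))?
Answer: -8701880941/466438086 ≈ -18.656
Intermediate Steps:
254752/(-11041) - 186611/((-2*21123)) = 254752*(-1/11041) - 186611/(-42246) = -254752/11041 - 186611*(-1/42246) = -254752/11041 + 186611/42246 = -8701880941/466438086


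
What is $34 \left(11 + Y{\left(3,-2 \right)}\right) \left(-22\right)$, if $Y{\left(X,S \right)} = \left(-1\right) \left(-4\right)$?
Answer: $-11220$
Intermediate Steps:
$Y{\left(X,S \right)} = 4$
$34 \left(11 + Y{\left(3,-2 \right)}\right) \left(-22\right) = 34 \left(11 + 4\right) \left(-22\right) = 34 \cdot 15 \left(-22\right) = 34 \left(-330\right) = -11220$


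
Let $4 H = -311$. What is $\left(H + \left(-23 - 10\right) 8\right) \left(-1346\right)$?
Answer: $\frac{919991}{2} \approx 4.6 \cdot 10^{5}$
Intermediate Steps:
$H = - \frac{311}{4}$ ($H = \frac{1}{4} \left(-311\right) = - \frac{311}{4} \approx -77.75$)
$\left(H + \left(-23 - 10\right) 8\right) \left(-1346\right) = \left(- \frac{311}{4} + \left(-23 - 10\right) 8\right) \left(-1346\right) = \left(- \frac{311}{4} - 264\right) \left(-1346\right) = \left(- \frac{1367}{4}\right) \left(-1346\right) = \frac{919991}{2}$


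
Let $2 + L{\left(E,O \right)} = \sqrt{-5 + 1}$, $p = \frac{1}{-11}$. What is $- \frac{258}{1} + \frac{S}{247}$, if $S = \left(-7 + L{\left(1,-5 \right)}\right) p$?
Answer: $- \frac{700977}{2717} - \frac{2 i}{2717} \approx -258.0 - 0.00073611 i$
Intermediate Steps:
$p = - \frac{1}{11} \approx -0.090909$
$L{\left(E,O \right)} = -2 + 2 i$ ($L{\left(E,O \right)} = -2 + \sqrt{-5 + 1} = -2 + \sqrt{-4} = -2 + 2 i$)
$S = \frac{9}{11} - \frac{2 i}{11}$ ($S = \left(-7 - \left(2 - 2 i\right)\right) \left(- \frac{1}{11}\right) = \left(-9 + 2 i\right) \left(- \frac{1}{11}\right) = \frac{9}{11} - \frac{2 i}{11} \approx 0.81818 - 0.18182 i$)
$- \frac{258}{1} + \frac{S}{247} = - \frac{258}{1} + \frac{\frac{9}{11} - \frac{2 i}{11}}{247} = \left(-258\right) 1 + \left(\frac{9}{11} - \frac{2 i}{11}\right) \frac{1}{247} = -258 + \left(\frac{9}{2717} - \frac{2 i}{2717}\right) = - \frac{700977}{2717} - \frac{2 i}{2717}$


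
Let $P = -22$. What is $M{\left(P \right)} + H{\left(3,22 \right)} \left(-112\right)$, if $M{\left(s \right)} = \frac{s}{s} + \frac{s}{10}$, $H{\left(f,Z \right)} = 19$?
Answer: $- \frac{10646}{5} \approx -2129.2$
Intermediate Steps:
$M{\left(s \right)} = 1 + \frac{s}{10}$ ($M{\left(s \right)} = 1 + s \frac{1}{10} = 1 + \frac{s}{10}$)
$M{\left(P \right)} + H{\left(3,22 \right)} \left(-112\right) = \left(1 + \frac{1}{10} \left(-22\right)\right) + 19 \left(-112\right) = \left(1 - \frac{11}{5}\right) - 2128 = - \frac{6}{5} - 2128 = - \frac{10646}{5}$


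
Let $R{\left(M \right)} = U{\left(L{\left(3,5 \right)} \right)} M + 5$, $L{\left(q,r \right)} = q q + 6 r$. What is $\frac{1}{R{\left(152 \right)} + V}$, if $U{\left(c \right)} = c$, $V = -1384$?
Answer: $\frac{1}{4549} \approx 0.00021983$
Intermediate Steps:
$L{\left(q,r \right)} = q^{2} + 6 r$
$R{\left(M \right)} = 5 + 39 M$ ($R{\left(M \right)} = \left(3^{2} + 6 \cdot 5\right) M + 5 = \left(9 + 30\right) M + 5 = 39 M + 5 = 5 + 39 M$)
$\frac{1}{R{\left(152 \right)} + V} = \frac{1}{\left(5 + 39 \cdot 152\right) - 1384} = \frac{1}{\left(5 + 5928\right) - 1384} = \frac{1}{5933 - 1384} = \frac{1}{4549}$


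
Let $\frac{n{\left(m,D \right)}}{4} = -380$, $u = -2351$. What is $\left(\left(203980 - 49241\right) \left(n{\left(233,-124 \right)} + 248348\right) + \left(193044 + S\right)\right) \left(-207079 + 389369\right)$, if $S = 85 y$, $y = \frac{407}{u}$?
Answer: $\frac{16368612932106284890}{2351} \approx 6.9624 \cdot 10^{15}$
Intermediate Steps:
$y = - \frac{407}{2351}$ ($y = \frac{407}{-2351} = 407 \left(- \frac{1}{2351}\right) = - \frac{407}{2351} \approx -0.17312$)
$n{\left(m,D \right)} = -1520$ ($n{\left(m,D \right)} = 4 \left(-380\right) = -1520$)
$S = - \frac{34595}{2351}$ ($S = 85 \left(- \frac{407}{2351}\right) = - \frac{34595}{2351} \approx -14.715$)
$\left(\left(203980 - 49241\right) \left(n{\left(233,-124 \right)} + 248348\right) + \left(193044 + S\right)\right) \left(-207079 + 389369\right) = \left(\left(203980 - 49241\right) \left(-1520 + 248348\right) + \left(193044 - \frac{34595}{2351}\right)\right) \left(-207079 + 389369\right) = \left(154739 \cdot 246828 + \frac{453811849}{2351}\right) 182290 = \left(38193917892 + \frac{453811849}{2351}\right) 182290 = \frac{89794354775941}{2351} \cdot 182290 = \frac{16368612932106284890}{2351}$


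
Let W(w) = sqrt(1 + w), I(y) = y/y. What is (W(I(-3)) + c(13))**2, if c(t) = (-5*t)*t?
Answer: (-845 + sqrt(2))**2 ≈ 7.1164e+5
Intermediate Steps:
c(t) = -5*t**2
I(y) = 1
(W(I(-3)) + c(13))**2 = (sqrt(1 + 1) - 5*13**2)**2 = (sqrt(2) - 5*169)**2 = (sqrt(2) - 845)**2 = (-845 + sqrt(2))**2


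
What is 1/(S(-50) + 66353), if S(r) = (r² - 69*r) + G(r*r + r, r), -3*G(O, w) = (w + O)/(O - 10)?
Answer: 61/4410463 ≈ 1.3831e-5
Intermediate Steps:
G(O, w) = -(O + w)/(3*(-10 + O)) (G(O, w) = -(w + O)/(3*(O - 10)) = -(O + w)/(3*(-10 + O)))
S(r) = r² - 69*r + (-r² - 2*r)/(3*(-10 + r + r²)) (S(r) = (r² - 69*r) + (-(r*r + r) - r)/(3*(-10 + (r*r + r))) = (r² - 69*r) + (-(r² + r) - r)/(3*(-10 + (r² + r))) = (r² - 69*r) + (-(r + r²) - r)/(3*(-10 + (r + r²))) = (r² - 69*r) + ((-r - r²) - r)/(3*(-10 + r + r²)) = (r² - 69*r) + (-r² - 2*r)/(3*(-10 + r + r²)) = r² - 69*r + (-r² - 2*r)/(3*(-10 + r + r²)))
1/(S(-50) + 66353) = 1/((⅓)*(-50)*(-2 - 1*(-50) + 3*(-69 - 50)*(-10 - 50*(1 - 50)))/(-10 - 50*(1 - 50)) + 66353) = 1/((⅓)*(-50)*(-2 + 50 + 3*(-119)*(-10 - 50*(-49)))/(-10 - 50*(-49)) + 66353) = 1/((⅓)*(-50)*(-2 + 50 + 3*(-119)*(-10 + 2450))/(-10 + 2450) + 66353) = 1/((⅓)*(-50)*(-2 + 50 + 3*(-119)*2440)/2440 + 66353) = 1/((⅓)*(-50)*(1/2440)*(-2 + 50 - 871080) + 66353) = 1/((⅓)*(-50)*(1/2440)*(-871032) + 66353) = 1/(362930/61 + 66353) = 1/(4410463/61) = 61/4410463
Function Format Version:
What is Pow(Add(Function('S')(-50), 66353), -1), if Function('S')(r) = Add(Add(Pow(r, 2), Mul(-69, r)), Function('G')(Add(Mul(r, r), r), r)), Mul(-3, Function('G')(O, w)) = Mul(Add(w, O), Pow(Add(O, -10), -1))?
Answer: Rational(61, 4410463) ≈ 1.3831e-5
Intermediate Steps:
Function('G')(O, w) = Mul(Rational(-1, 3), Pow(Add(-10, O), -1), Add(O, w)) (Function('G')(O, w) = Mul(Rational(-1, 3), Mul(Add(w, O), Pow(Add(O, -10), -1))) = Mul(Rational(-1, 3), Mul(Add(O, w), Pow(Add(-10, O), -1))) = Mul(Rational(-1, 3), Mul(Pow(Add(-10, O), -1), Add(O, w))) = Mul(Rational(-1, 3), Pow(Add(-10, O), -1), Add(O, w)))
Function('S')(r) = Add(Pow(r, 2), Mul(-69, r), Mul(Rational(1, 3), Pow(Add(-10, r, Pow(r, 2)), -1), Add(Mul(-1, Pow(r, 2)), Mul(-2, r)))) (Function('S')(r) = Add(Add(Pow(r, 2), Mul(-69, r)), Mul(Rational(1, 3), Pow(Add(-10, Add(Mul(r, r), r)), -1), Add(Mul(-1, Add(Mul(r, r), r)), Mul(-1, r)))) = Add(Add(Pow(r, 2), Mul(-69, r)), Mul(Rational(1, 3), Pow(Add(-10, Add(Pow(r, 2), r)), -1), Add(Mul(-1, Add(Pow(r, 2), r)), Mul(-1, r)))) = Add(Add(Pow(r, 2), Mul(-69, r)), Mul(Rational(1, 3), Pow(Add(-10, Add(r, Pow(r, 2))), -1), Add(Mul(-1, Add(r, Pow(r, 2))), Mul(-1, r)))) = Add(Add(Pow(r, 2), Mul(-69, r)), Mul(Rational(1, 3), Pow(Add(-10, r, Pow(r, 2)), -1), Add(Add(Mul(-1, r), Mul(-1, Pow(r, 2))), Mul(-1, r)))) = Add(Add(Pow(r, 2), Mul(-69, r)), Mul(Rational(1, 3), Pow(Add(-10, r, Pow(r, 2)), -1), Add(Mul(-1, Pow(r, 2)), Mul(-2, r)))) = Add(Pow(r, 2), Mul(-69, r), Mul(Rational(1, 3), Pow(Add(-10, r, Pow(r, 2)), -1), Add(Mul(-1, Pow(r, 2)), Mul(-2, r)))))
Pow(Add(Function('S')(-50), 66353), -1) = Pow(Add(Mul(Rational(1, 3), -50, Pow(Add(-10, Mul(-50, Add(1, -50))), -1), Add(-2, Mul(-1, -50), Mul(3, Add(-69, -50), Add(-10, Mul(-50, Add(1, -50)))))), 66353), -1) = Pow(Add(Mul(Rational(1, 3), -50, Pow(Add(-10, Mul(-50, -49)), -1), Add(-2, 50, Mul(3, -119, Add(-10, Mul(-50, -49))))), 66353), -1) = Pow(Add(Mul(Rational(1, 3), -50, Pow(Add(-10, 2450), -1), Add(-2, 50, Mul(3, -119, Add(-10, 2450)))), 66353), -1) = Pow(Add(Mul(Rational(1, 3), -50, Pow(2440, -1), Add(-2, 50, Mul(3, -119, 2440))), 66353), -1) = Pow(Add(Mul(Rational(1, 3), -50, Rational(1, 2440), Add(-2, 50, -871080)), 66353), -1) = Pow(Add(Mul(Rational(1, 3), -50, Rational(1, 2440), -871032), 66353), -1) = Pow(Add(Rational(362930, 61), 66353), -1) = Pow(Rational(4410463, 61), -1) = Rational(61, 4410463)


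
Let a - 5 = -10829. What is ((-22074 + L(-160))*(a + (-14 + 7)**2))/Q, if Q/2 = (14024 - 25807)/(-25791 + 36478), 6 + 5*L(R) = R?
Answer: -1272848844980/11783 ≈ -1.0802e+8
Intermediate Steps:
a = -10824 (a = 5 - 10829 = -10824)
L(R) = -6/5 + R/5
Q = -23566/10687 (Q = 2*((14024 - 25807)/(-25791 + 36478)) = 2*(-11783/10687) = -23566/10687 ≈ -2.2051)
((-22074 + L(-160))*(a + (-14 + 7)**2))/Q = ((-22074 + (-6/5 + (1/5)*(-160)))*(-10824 + (-14 + 7)**2))/(-23566/10687) = ((-22074 + (-6/5 - 32))*(-10824 + (-7)**2))*(-10687/23566) = ((-22074 - 166/5)*(-10824 + 49))*(-10687/23566) = -110536/5*(-10775)*(-10687/23566) = 238205080*(-10687/23566) = -1272848844980/11783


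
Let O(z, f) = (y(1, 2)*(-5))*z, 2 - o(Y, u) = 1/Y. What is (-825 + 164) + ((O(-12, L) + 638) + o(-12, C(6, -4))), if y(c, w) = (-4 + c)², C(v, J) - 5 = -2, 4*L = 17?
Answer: 6229/12 ≈ 519.08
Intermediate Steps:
L = 17/4 (L = (¼)*17 = 17/4 ≈ 4.2500)
C(v, J) = 3 (C(v, J) = 5 - 2 = 3)
o(Y, u) = 2 - 1/Y
O(z, f) = -45*z (O(z, f) = ((-4 + 1)²*(-5))*z = ((-3)²*(-5))*z = (9*(-5))*z = -45*z)
(-825 + 164) + ((O(-12, L) + 638) + o(-12, C(6, -4))) = (-825 + 164) + ((-45*(-12) + 638) + (2 - 1/(-12))) = -661 + ((540 + 638) + (2 - 1*(-1/12))) = -661 + (1178 + (2 + 1/12)) = -661 + (1178 + 25/12) = -661 + 14161/12 = 6229/12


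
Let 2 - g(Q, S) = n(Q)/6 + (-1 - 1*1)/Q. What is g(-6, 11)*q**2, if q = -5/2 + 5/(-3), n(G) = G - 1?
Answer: 10625/216 ≈ 49.190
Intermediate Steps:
n(G) = -1 + G
g(Q, S) = 13/6 + 2/Q - Q/6 (g(Q, S) = 2 - ((-1 + Q)/6 + (-1 - 1*1)/Q) = 2 - ((-1 + Q)*(1/6) + (-1 - 1)/Q) = 2 - ((-1/6 + Q/6) - 2/Q) = 2 - (-1/6 - 2/Q + Q/6) = 2 + (1/6 + 2/Q - Q/6) = 13/6 + 2/Q - Q/6)
q = -25/6 (q = -5*1/2 + 5*(-1/3) = -5/2 - 5/3 = -25/6 ≈ -4.1667)
g(-6, 11)*q**2 = ((1/6)*(12 - 6*(13 - 1*(-6)))/(-6))*(-25/6)**2 = ((1/6)*(-1/6)*(12 - 6*(13 + 6)))*(625/36) = ((1/6)*(-1/6)*(12 - 6*19))*(625/36) = ((1/6)*(-1/6)*(12 - 114))*(625/36) = ((1/6)*(-1/6)*(-102))*(625/36) = (17/6)*(625/36) = 10625/216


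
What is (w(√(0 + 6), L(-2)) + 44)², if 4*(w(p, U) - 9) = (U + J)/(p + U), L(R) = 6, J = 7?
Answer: 6908143/2400 - 13949*√6/1200 ≈ 2849.9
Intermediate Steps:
w(p, U) = 9 + (7 + U)/(4*(U + p)) (w(p, U) = 9 + ((U + 7)/(p + U))/4 = 9 + ((7 + U)/(U + p))/4 = 9 + (7 + U)/(4*(U + p)))
(w(√(0 + 6), L(-2)) + 44)² = ((7 + 36*√(0 + 6) + 37*6)/(4*(6 + √(0 + 6))) + 44)² = ((7 + 36*√6 + 222)/(4*(6 + √6)) + 44)² = ((229 + 36*√6)/(4*(6 + √6)) + 44)² = (44 + (229 + 36*√6)/(4*(6 + √6)))²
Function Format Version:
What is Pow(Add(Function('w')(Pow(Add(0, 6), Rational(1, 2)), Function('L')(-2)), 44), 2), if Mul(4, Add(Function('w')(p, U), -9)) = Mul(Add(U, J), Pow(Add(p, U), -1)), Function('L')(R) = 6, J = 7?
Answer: Add(Rational(6908143, 2400), Mul(Rational(-13949, 1200), Pow(6, Rational(1, 2)))) ≈ 2849.9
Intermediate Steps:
Function('w')(p, U) = Add(9, Mul(Rational(1, 4), Pow(Add(U, p), -1), Add(7, U))) (Function('w')(p, U) = Add(9, Mul(Rational(1, 4), Mul(Add(U, 7), Pow(Add(p, U), -1)))) = Add(9, Mul(Rational(1, 4), Mul(Add(7, U), Pow(Add(U, p), -1)))) = Add(9, Mul(Rational(1, 4), Mul(Pow(Add(U, p), -1), Add(7, U)))) = Add(9, Mul(Rational(1, 4), Pow(Add(U, p), -1), Add(7, U))))
Pow(Add(Function('w')(Pow(Add(0, 6), Rational(1, 2)), Function('L')(-2)), 44), 2) = Pow(Add(Mul(Rational(1, 4), Pow(Add(6, Pow(Add(0, 6), Rational(1, 2))), -1), Add(7, Mul(36, Pow(Add(0, 6), Rational(1, 2))), Mul(37, 6))), 44), 2) = Pow(Add(Mul(Rational(1, 4), Pow(Add(6, Pow(6, Rational(1, 2))), -1), Add(7, Mul(36, Pow(6, Rational(1, 2))), 222)), 44), 2) = Pow(Add(Mul(Rational(1, 4), Pow(Add(6, Pow(6, Rational(1, 2))), -1), Add(229, Mul(36, Pow(6, Rational(1, 2))))), 44), 2) = Pow(Add(44, Mul(Rational(1, 4), Pow(Add(6, Pow(6, Rational(1, 2))), -1), Add(229, Mul(36, Pow(6, Rational(1, 2)))))), 2)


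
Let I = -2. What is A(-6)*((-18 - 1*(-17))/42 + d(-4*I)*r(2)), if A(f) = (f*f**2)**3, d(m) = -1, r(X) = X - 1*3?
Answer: -68864256/7 ≈ -9.8377e+6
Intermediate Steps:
r(X) = -3 + X (r(X) = X - 3 = -3 + X)
A(f) = f**9 (A(f) = (f**3)**3 = f**9)
A(-6)*((-18 - 1*(-17))/42 + d(-4*I)*r(2)) = (-6)**9*((-18 - 1*(-17))/42 - (-3 + 2)) = -10077696*((-18 + 17)*(1/42) - 1*(-1)) = -10077696*(-1*1/42 + 1) = -10077696*(-1/42 + 1) = -10077696*41/42 = -68864256/7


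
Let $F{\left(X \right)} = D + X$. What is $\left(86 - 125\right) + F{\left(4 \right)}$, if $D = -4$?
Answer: $-39$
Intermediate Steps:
$F{\left(X \right)} = -4 + X$
$\left(86 - 125\right) + F{\left(4 \right)} = \left(86 - 125\right) + \left(-4 + 4\right) = -39 + 0 = -39$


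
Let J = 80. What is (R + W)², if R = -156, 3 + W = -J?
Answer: 57121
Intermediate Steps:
W = -83 (W = -3 - 1*80 = -3 - 80 = -83)
(R + W)² = (-156 - 83)² = (-239)² = 57121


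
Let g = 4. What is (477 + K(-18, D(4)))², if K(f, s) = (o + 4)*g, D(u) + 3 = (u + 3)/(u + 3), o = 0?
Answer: 243049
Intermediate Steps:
D(u) = -2 (D(u) = -3 + (u + 3)/(u + 3) = -3 + (3 + u)/(3 + u) = -3 + 1 = -2)
K(f, s) = 16 (K(f, s) = (0 + 4)*4 = 4*4 = 16)
(477 + K(-18, D(4)))² = (477 + 16)² = 493² = 243049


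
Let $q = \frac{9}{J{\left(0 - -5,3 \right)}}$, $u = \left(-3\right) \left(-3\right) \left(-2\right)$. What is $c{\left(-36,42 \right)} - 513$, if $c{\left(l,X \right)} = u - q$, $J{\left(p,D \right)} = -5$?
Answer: $- \frac{2646}{5} \approx -529.2$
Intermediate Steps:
$u = -18$ ($u = 9 \left(-2\right) = -18$)
$q = - \frac{9}{5}$ ($q = \frac{9}{-5} = 9 \left(- \frac{1}{5}\right) = - \frac{9}{5} \approx -1.8$)
$c{\left(l,X \right)} = - \frac{81}{5}$ ($c{\left(l,X \right)} = -18 - - \frac{9}{5} = -18 + \frac{9}{5} = - \frac{81}{5}$)
$c{\left(-36,42 \right)} - 513 = - \frac{81}{5} - 513 = - \frac{2646}{5}$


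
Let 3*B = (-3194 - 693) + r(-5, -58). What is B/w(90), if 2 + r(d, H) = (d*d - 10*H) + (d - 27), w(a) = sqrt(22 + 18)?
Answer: -829*sqrt(10)/15 ≈ -174.77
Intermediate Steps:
w(a) = 2*sqrt(10) (w(a) = sqrt(40) = 2*sqrt(10))
r(d, H) = -29 + d + d**2 - 10*H (r(d, H) = -2 + ((d*d - 10*H) + (d - 27)) = -2 + ((d**2 - 10*H) + (-27 + d)) = -2 + (-27 + d + d**2 - 10*H) = -29 + d + d**2 - 10*H)
B = -3316/3 (B = ((-3194 - 693) + (-29 - 5 + (-5)**2 - 10*(-58)))/3 = (-3887 + (-29 - 5 + 25 + 580))/3 = (-3887 + 571)/3 = (1/3)*(-3316) = -3316/3 ≈ -1105.3)
B/w(90) = -3316*sqrt(10)/20/3 = -829*sqrt(10)/15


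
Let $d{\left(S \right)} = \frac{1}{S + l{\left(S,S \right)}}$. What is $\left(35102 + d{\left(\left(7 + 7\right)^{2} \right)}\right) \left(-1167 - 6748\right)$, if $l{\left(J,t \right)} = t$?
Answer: $- \frac{108910281275}{392} \approx -2.7783 \cdot 10^{8}$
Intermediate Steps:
$d{\left(S \right)} = \frac{1}{2 S}$ ($d{\left(S \right)} = \frac{1}{S + S} = \frac{1}{2 S}$)
$\left(35102 + d{\left(\left(7 + 7\right)^{2} \right)}\right) \left(-1167 - 6748\right) = \left(35102 + \frac{1}{2 \left(7 + 7\right)^{2}}\right) \left(-1167 - 6748\right) = \left(35102 + \frac{1}{2 \cdot 14^{2}}\right) \left(-7915\right) = \left(35102 + \frac{1}{2 \cdot 196}\right) \left(-7915\right) = \left(35102 + \frac{1}{2} \cdot \frac{1}{196}\right) \left(-7915\right) = \left(35102 + \frac{1}{392}\right) \left(-7915\right) = \frac{13759985}{392} \left(-7915\right) = - \frac{108910281275}{392}$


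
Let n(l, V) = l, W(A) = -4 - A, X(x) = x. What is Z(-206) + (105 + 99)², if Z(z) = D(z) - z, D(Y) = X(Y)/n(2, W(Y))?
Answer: 41719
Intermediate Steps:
D(Y) = Y/2
Z(z) = -z/2 (Z(z) = z/2 - z = -z/2)
Z(-206) + (105 + 99)² = -½*(-206) + (105 + 99)² = 103 + 204² = 103 + 41616 = 41719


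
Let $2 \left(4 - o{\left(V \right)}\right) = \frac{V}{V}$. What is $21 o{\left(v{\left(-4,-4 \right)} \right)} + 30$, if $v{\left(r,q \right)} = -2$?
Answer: $\frac{207}{2} \approx 103.5$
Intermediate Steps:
$o{\left(V \right)} = \frac{7}{2}$ ($o{\left(V \right)} = 4 - \frac{V \frac{1}{V}}{2} = 4 - \frac{1}{2} = \frac{7}{2}$)
$21 o{\left(v{\left(-4,-4 \right)} \right)} + 30 = 21 \cdot \frac{7}{2} + 30 = \frac{147}{2} + 30 = \frac{207}{2}$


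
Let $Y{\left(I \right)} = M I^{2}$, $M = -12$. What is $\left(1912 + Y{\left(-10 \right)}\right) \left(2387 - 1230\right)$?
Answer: $823784$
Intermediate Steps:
$Y{\left(I \right)} = - 12 I^{2}$
$\left(1912 + Y{\left(-10 \right)}\right) \left(2387 - 1230\right) = \left(1912 - 12 \left(-10\right)^{2}\right) \left(2387 - 1230\right) = \left(1912 - 1200\right) 1157 = 712 \cdot 1157 = 823784$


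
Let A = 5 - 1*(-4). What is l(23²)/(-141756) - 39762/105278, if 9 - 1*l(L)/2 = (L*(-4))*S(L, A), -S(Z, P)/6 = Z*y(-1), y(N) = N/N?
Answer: 117374536769/1243649014 ≈ 94.379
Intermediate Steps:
y(N) = 1
A = 9 (A = 5 + 4 = 9)
S(Z, P) = -6*Z
l(L) = 18 - 48*L² (l(L) = 18 - 2*L*(-4)*(-6*L) = 18 - 2*(-4*L)*(-6*L) = 18 - 48*L²)
l(23²)/(-141756) - 39762/105278 = (18 - 48*(23²)²)/(-141756) - 39762/105278 = (18 - 48*529²)*(-1/141756) - 39762*1/105278 = (18 - 48*279841)*(-1/141756) - 19881/52639 = (18 - 13432368)*(-1/141756) - 19881/52639 = -13432350*(-1/141756) - 19881/52639 = 2238725/23626 - 19881/52639 = 117374536769/1243649014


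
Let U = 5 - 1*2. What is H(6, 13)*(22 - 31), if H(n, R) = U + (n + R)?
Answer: -198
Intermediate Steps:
U = 3 (U = 5 - 2 = 3)
H(n, R) = 3 + R + n (H(n, R) = 3 + (n + R) = 3 + (R + n) = 3 + R + n)
H(6, 13)*(22 - 31) = (3 + 13 + 6)*(22 - 31) = 22*(-9) = -198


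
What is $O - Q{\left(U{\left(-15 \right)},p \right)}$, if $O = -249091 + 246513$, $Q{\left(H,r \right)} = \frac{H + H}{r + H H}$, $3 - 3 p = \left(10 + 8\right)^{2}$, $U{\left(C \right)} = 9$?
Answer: $- \frac{33505}{13} \approx -2577.3$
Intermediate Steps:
$p = -107$ ($p = 1 - \frac{\left(10 + 8\right)^{2}}{3} = 1 - \frac{18^{2}}{3} = 1 - 108 = -107$)
$Q{\left(H,r \right)} = \frac{2 H}{r + H^{2}}$
$O = -2578$
$O - Q{\left(U{\left(-15 \right)},p \right)} = -2578 - 2 \cdot 9 \frac{1}{-107 + 9^{2}} = -2578 - 2 \cdot 9 \frac{1}{-107 + 81} = -2578 - 2 \cdot 9 \frac{1}{-26} = -2578 - 2 \cdot 9 \left(- \frac{1}{26}\right) = -2578 - - \frac{9}{13} = -2578 + \frac{9}{13} = - \frac{33505}{13}$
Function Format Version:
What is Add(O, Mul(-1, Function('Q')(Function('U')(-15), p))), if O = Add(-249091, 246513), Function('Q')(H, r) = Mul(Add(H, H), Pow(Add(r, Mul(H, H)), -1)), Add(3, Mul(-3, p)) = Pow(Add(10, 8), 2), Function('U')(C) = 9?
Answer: Rational(-33505, 13) ≈ -2577.3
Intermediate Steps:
p = -107 (p = Add(1, Mul(Rational(-1, 3), Pow(Add(10, 8), 2))) = Add(1, Mul(Rational(-1, 3), Pow(18, 2))) = Add(1, Mul(Rational(-1, 3), 324)) = Add(1, -108) = -107)
Function('Q')(H, r) = Mul(2, H, Pow(Add(r, Pow(H, 2)), -1)) (Function('Q')(H, r) = Mul(Mul(2, H), Pow(Add(r, Pow(H, 2)), -1)) = Mul(2, H, Pow(Add(r, Pow(H, 2)), -1)))
O = -2578
Add(O, Mul(-1, Function('Q')(Function('U')(-15), p))) = Add(-2578, Mul(-1, Mul(2, 9, Pow(Add(-107, Pow(9, 2)), -1)))) = Add(-2578, Mul(-1, Mul(2, 9, Pow(Add(-107, 81), -1)))) = Add(-2578, Mul(-1, Mul(2, 9, Pow(-26, -1)))) = Add(-2578, Mul(-1, Mul(2, 9, Rational(-1, 26)))) = Add(-2578, Mul(-1, Rational(-9, 13))) = Add(-2578, Rational(9, 13)) = Rational(-33505, 13)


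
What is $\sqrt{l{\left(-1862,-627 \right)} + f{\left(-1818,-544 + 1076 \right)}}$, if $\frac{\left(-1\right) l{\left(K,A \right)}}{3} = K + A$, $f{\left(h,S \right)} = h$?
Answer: $\sqrt{5649} \approx 75.16$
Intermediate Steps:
$l{\left(K,A \right)} = - 3 A - 3 K$ ($l{\left(K,A \right)} = - 3 \left(K + A\right) = - 3 \left(A + K\right) = - 3 A - 3 K$)
$\sqrt{l{\left(-1862,-627 \right)} + f{\left(-1818,-544 + 1076 \right)}} = \sqrt{\left(\left(-3\right) \left(-627\right) - -5586\right) - 1818} = \sqrt{\left(1881 + 5586\right) - 1818} = \sqrt{7467 - 1818} = \sqrt{5649}$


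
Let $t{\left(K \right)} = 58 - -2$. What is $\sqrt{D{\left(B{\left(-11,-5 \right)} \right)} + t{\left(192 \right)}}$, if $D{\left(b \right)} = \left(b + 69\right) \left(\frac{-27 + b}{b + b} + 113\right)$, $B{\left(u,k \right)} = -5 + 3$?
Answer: $\frac{\sqrt{32467}}{2} \approx 90.093$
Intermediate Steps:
$t{\left(K \right)} = 60$ ($t{\left(K \right)} = 58 + 2 = 60$)
$B{\left(u,k \right)} = -2$
$D{\left(b \right)} = \left(69 + b\right) \left(113 + \frac{-27 + b}{2 b}\right)$ ($D{\left(b \right)} = \left(69 + b\right) \left(\frac{-27 + b}{2 b} + 113\right) = \left(69 + b\right) \left(113 + \frac{-27 + b}{2 b}\right)$)
$\sqrt{D{\left(B{\left(-11,-5 \right)} \right)} + t{\left(192 \right)}} = \sqrt{\frac{-1863 - 2 \left(15636 + 227 \left(-2\right)\right)}{2 \left(-2\right)} + 60} = \sqrt{\frac{1}{2} \left(- \frac{1}{2}\right) \left(-1863 - 2 \left(15636 - 454\right)\right) + 60} = \sqrt{\frac{1}{2} \left(- \frac{1}{2}\right) \left(-1863 - 30364\right) + 60} = \sqrt{\frac{1}{2} \left(- \frac{1}{2}\right) \left(-32227\right) + 60} = \sqrt{\frac{32227}{4} + 60} = \sqrt{\frac{32467}{4}} = \frac{\sqrt{32467}}{2}$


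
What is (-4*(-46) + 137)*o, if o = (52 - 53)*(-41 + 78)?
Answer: -11877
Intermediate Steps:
o = -37 (o = -1*37 = -37)
(-4*(-46) + 137)*o = (-4*(-46) + 137)*(-37) = (184 + 137)*(-37) = 321*(-37) = -11877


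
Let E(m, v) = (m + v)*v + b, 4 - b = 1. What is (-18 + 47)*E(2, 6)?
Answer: 1479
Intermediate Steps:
b = 3 (b = 4 - 1*1 = 4 - 1 = 3)
E(m, v) = 3 + v*(m + v) (E(m, v) = (m + v)*v + 3 = v*(m + v) + 3 = 3 + v*(m + v))
(-18 + 47)*E(2, 6) = (-18 + 47)*(3 + 6² + 2*6) = 29*(3 + 36 + 12) = 29*51 = 1479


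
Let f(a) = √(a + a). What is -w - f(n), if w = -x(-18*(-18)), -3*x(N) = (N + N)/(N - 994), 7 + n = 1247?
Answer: 108/335 - 4*√155 ≈ -49.477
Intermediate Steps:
n = 1240 (n = -7 + 1247 = 1240)
x(N) = -2*N/(3*(-994 + N)) (x(N) = -(N + N)/(3*(N - 994)) = -2*N/(3*(-994 + N)))
f(a) = √2*√a (f(a) = √(2*a) = √2*√a)
w = -108/335 (w = -(-2)*(-18*(-18))/(-2982 + 3*(-18*(-18))) = -(-2)*324/(-2982 + 3*324) = -(-2)*324/(-2982 + 972) = -(-2)*324/(-2010) = -(-2)*324*(-1)/2010 = -1*108/335 = -108/335 ≈ -0.32239)
-w - f(n) = -1*(-108/335) - √2*√1240 = 108/335 - √2*2*√310 = 108/335 - 4*√155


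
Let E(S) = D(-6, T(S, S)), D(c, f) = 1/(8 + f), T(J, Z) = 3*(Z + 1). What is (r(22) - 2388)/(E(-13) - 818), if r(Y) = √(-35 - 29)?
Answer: 22288/7635 - 224*I/22905 ≈ 2.9192 - 0.0097795*I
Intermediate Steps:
T(J, Z) = 3 + 3*Z (T(J, Z) = 3*(1 + Z) = 3 + 3*Z)
r(Y) = 8*I (r(Y) = √(-64) = 8*I)
E(S) = 1/(11 + 3*S) (E(S) = 1/(8 + (3 + 3*S)) = 1/(11 + 3*S))
(r(22) - 2388)/(E(-13) - 818) = (8*I - 2388)/(1/(11 + 3*(-13)) - 818) = (-2388 + 8*I)/(1/(11 - 39) - 818) = (-2388 + 8*I)/(1/(-28) - 818) = (-2388 + 8*I)/(-1/28 - 818) = (-2388 + 8*I)/(-22905/28) = (-2388 + 8*I)*(-28/22905) = 22288/7635 - 224*I/22905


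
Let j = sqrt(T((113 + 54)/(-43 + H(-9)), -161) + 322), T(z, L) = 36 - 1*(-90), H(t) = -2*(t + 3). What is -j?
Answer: -8*sqrt(7) ≈ -21.166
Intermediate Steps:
H(t) = -6 - 2*t (H(t) = -2*(3 + t) = -6 - 2*t)
T(z, L) = 126 (T(z, L) = 36 + 90 = 126)
j = 8*sqrt(7) (j = sqrt(126 + 322) = sqrt(448) = 8*sqrt(7) ≈ 21.166)
-j = -8*sqrt(7)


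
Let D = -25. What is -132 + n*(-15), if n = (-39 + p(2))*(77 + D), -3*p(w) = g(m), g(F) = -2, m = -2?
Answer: 29768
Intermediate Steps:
p(w) = ⅔ (p(w) = -⅓*(-2) = ⅔)
n = -5980/3 (n = (-39 + ⅔)*(77 - 25) = -115/3*52 = -5980/3 ≈ -1993.3)
-132 + n*(-15) = -132 - 5980/3*(-15) = -132 + 29900 = 29768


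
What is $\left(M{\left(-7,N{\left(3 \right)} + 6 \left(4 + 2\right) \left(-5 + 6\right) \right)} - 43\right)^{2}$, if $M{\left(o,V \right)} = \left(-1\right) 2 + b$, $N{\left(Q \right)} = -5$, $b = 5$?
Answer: $1600$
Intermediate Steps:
$M{\left(o,V \right)} = 3$ ($M{\left(o,V \right)} = \left(-1\right) 2 + 5 = -2 + 5 = 3$)
$\left(M{\left(-7,N{\left(3 \right)} + 6 \left(4 + 2\right) \left(-5 + 6\right) \right)} - 43\right)^{2} = \left(3 - 43\right)^{2} = \left(-40\right)^{2} = 1600$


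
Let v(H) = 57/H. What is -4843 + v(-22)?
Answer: -106603/22 ≈ -4845.6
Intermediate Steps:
-4843 + v(-22) = -4843 + 57/(-22) = -4843 + 57*(-1/22) = -4843 - 57/22 = -106603/22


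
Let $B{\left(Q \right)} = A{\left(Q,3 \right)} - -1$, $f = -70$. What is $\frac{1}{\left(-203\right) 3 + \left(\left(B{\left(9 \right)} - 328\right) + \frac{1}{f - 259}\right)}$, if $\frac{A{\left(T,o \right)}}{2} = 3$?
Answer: $- \frac{329}{305971} \approx -0.0010753$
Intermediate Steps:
$A{\left(T,o \right)} = 6$ ($A{\left(T,o \right)} = 2 \cdot 3 = 6$)
$B{\left(Q \right)} = 7$ ($B{\left(Q \right)} = 6 - -1 = 6 + 1 = 7$)
$\frac{1}{\left(-203\right) 3 + \left(\left(B{\left(9 \right)} - 328\right) + \frac{1}{f - 259}\right)} = \frac{1}{\left(-203\right) 3 + \left(\left(7 - 328\right) + \frac{1}{-70 - 259}\right)} = \frac{1}{-609 - \left(321 - \frac{1}{-329}\right)} = \frac{1}{-609 - \frac{105610}{329}} = \frac{1}{- \frac{305971}{329}} = - \frac{329}{305971}$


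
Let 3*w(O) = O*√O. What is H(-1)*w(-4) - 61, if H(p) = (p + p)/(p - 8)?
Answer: -61 - 16*I/27 ≈ -61.0 - 0.59259*I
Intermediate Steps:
H(p) = 2*p/(-8 + p) (H(p) = (2*p)/(-8 + p) = 2*p/(-8 + p))
w(O) = O^(3/2)/3 (w(O) = (O*√O)/3 = O^(3/2)/3)
H(-1)*w(-4) - 61 = (2*(-1)/(-8 - 1))*((-4)^(3/2)/3) - 61 = (2*(-1)/(-9))*((-8*I)/3) - 61 = (2*(-1)*(-⅑))*(-8*I/3) - 61 = 2*(-8*I/3)/9 - 61 = -16*I/27 - 61 = -61 - 16*I/27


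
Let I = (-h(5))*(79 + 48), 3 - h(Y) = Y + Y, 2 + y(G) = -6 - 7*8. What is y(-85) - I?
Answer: -953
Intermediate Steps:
y(G) = -64 (y(G) = -2 + (-6 - 7*8) = -2 + (-6 - 56) = -2 - 62 = -64)
h(Y) = 3 - 2*Y (h(Y) = 3 - (Y + Y) = 3 - 2*Y)
I = 889 (I = (-(3 - 2*5))*(79 + 48) = -(3 - 10)*127 = -1*(-7)*127 = 7*127 = 889)
y(-85) - I = -64 - 1*889 = -64 - 889 = -953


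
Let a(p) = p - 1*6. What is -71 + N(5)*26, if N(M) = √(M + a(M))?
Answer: -19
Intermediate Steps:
a(p) = -6 + p (a(p) = p - 6 = -6 + p)
N(M) = √(-6 + 2*M) (N(M) = √(M + (-6 + M)) = √(-6 + 2*M))
-71 + N(5)*26 = -71 + √(-6 + 2*5)*26 = -71 + √(-6 + 10)*26 = -71 + √4*26 = -71 + 2*26 = -71 + 52 = -19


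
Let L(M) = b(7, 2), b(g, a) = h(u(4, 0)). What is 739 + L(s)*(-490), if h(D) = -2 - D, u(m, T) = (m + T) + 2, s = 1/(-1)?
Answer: 4659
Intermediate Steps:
s = -1
u(m, T) = 2 + T + m (u(m, T) = (T + m) + 2 = 2 + T + m)
b(g, a) = -8 (b(g, a) = -2 - (2 + 0 + 4) = -2 - 1*6 = -2 - 6 = -8)
L(M) = -8
739 + L(s)*(-490) = 739 - 8*(-490) = 739 + 3920 = 4659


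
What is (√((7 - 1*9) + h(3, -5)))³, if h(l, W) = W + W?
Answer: -24*I*√3 ≈ -41.569*I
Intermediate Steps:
h(l, W) = 2*W
(√((7 - 1*9) + h(3, -5)))³ = (√((7 - 1*9) + 2*(-5)))³ = (√((7 - 9) - 10))³ = (√(-2 - 10))³ = (√(-12))³ = (2*I*√3)³ = -24*I*√3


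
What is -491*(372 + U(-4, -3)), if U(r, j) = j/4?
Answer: -729135/4 ≈ -1.8228e+5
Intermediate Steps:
U(r, j) = j/4 (U(r, j) = j*(1/4) = j/4)
-491*(372 + U(-4, -3)) = -491*(372 + (1/4)*(-3)) = -491*(372 - 3/4) = -491*1485/4 = -729135/4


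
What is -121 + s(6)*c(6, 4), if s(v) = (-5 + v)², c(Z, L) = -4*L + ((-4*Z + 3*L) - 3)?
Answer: -152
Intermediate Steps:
c(Z, L) = -3 - L - 4*Z (c(Z, L) = -4*L + (-3 - 4*Z + 3*L) = -3 - L - 4*Z)
-121 + s(6)*c(6, 4) = -121 + (-5 + 6)²*(-3 - 1*4 - 4*6) = -121 + 1²*(-3 - 4 - 24) = -121 + 1*(-31) = -121 - 31 = -152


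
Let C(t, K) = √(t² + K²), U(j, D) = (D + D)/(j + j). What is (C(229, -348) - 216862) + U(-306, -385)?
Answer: -66359387/306 + √173545 ≈ -2.1644e+5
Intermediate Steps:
U(j, D) = D/j (U(j, D) = (2*D)/((2*j)) = (2*D)*(1/(2*j)) = D/j)
C(t, K) = √(K² + t²)
(C(229, -348) - 216862) + U(-306, -385) = (√((-348)² + 229²) - 216862) - 385/(-306) = (√(121104 + 52441) - 216862) - 385*(-1/306) = (√173545 - 216862) + 385/306 = (-216862 + √173545) + 385/306 = -66359387/306 + √173545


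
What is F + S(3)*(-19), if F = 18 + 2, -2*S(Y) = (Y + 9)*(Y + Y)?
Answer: 704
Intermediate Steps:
S(Y) = -Y*(9 + Y) (S(Y) = -(Y + 9)*(Y + Y)/2 = -(9 + Y)*2*Y/2 = -Y*(9 + Y))
F = 20
F + S(3)*(-19) = 20 - 1*3*(9 + 3)*(-19) = 20 - 1*3*12*(-19) = 20 - 36*(-19) = 20 + 684 = 704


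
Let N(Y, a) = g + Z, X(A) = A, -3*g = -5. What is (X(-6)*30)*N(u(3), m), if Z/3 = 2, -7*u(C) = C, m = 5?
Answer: -1380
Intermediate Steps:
g = 5/3 (g = -⅓*(-5) = 5/3 ≈ 1.6667)
u(C) = -C/7
Z = 6 (Z = 3*2 = 6)
N(Y, a) = 23/3 (N(Y, a) = 5/3 + 6 = 23/3)
(X(-6)*30)*N(u(3), m) = -6*30*(23/3) = -180*23/3 = -1380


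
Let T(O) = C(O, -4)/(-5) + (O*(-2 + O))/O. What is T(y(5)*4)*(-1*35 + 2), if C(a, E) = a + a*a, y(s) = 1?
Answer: 66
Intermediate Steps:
C(a, E) = a + a²
T(O) = -2 + O - O*(1 + O)/5 (T(O) = (O*(1 + O))/(-5) + (O*(-2 + O))/O = (O*(1 + O))*(-⅕) + (-2 + O) = -O*(1 + O)/5 + (-2 + O) = -2 + O - O*(1 + O)/5)
T(y(5)*4)*(-1*35 + 2) = (-2 - (1*4)²/5 + 4*(1*4)/5)*(-1*35 + 2) = (-2 - ⅕*4² + (⅘)*4)*(-35 + 2) = (-2 - ⅕*16 + 16/5)*(-33) = (-2 - 16/5 + 16/5)*(-33) = -2*(-33) = 66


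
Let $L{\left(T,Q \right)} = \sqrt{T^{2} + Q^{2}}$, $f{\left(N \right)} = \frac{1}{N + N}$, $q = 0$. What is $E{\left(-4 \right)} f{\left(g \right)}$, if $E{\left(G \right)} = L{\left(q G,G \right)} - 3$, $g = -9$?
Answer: $- \frac{1}{18} \approx -0.055556$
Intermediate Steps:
$f{\left(N \right)} = \frac{1}{2 N}$
$L{\left(T,Q \right)} = \sqrt{Q^{2} + T^{2}}$
$E{\left(G \right)} = -3 + \sqrt{G^{2}}$ ($E{\left(G \right)} = \sqrt{G^{2} + \left(0 G\right)^{2}} - 3 = \sqrt{G^{2} + 0^{2}} - 3 = \sqrt{G^{2} + 0} - 3 = \sqrt{G^{2}} - 3 = -3 + \sqrt{G^{2}}$)
$E{\left(-4 \right)} f{\left(g \right)} = \left(-3 + \sqrt{\left(-4\right)^{2}}\right) \frac{1}{2 \left(-9\right)} = \left(-3 + \sqrt{16}\right) \frac{1}{2} \left(- \frac{1}{9}\right) = \left(-3 + 4\right) \left(- \frac{1}{18}\right) = 1 \left(- \frac{1}{18}\right) = - \frac{1}{18}$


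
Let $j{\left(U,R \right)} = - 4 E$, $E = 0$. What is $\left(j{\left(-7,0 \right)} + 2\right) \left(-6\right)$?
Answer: $-12$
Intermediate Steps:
$j{\left(U,R \right)} = 0$ ($j{\left(U,R \right)} = \left(-4\right) 0 = 0$)
$\left(j{\left(-7,0 \right)} + 2\right) \left(-6\right) = \left(0 + 2\right) \left(-6\right) = 2 \left(-6\right) = -12$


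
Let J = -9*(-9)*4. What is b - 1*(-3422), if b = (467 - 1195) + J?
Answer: 3018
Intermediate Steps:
J = 324 (J = 81*4 = 324)
b = -404 (b = (467 - 1195) + 324 = -728 + 324 = -404)
b - 1*(-3422) = -404 - 1*(-3422) = -404 + 3422 = 3018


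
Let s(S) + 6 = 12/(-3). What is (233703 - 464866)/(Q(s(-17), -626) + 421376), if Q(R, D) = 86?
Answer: -231163/421462 ≈ -0.54848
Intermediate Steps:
s(S) = -10 (s(S) = -6 + 12/(-3) = -6 + 12*(-1/3) = -6 - 4 = -10)
(233703 - 464866)/(Q(s(-17), -626) + 421376) = (233703 - 464866)/(86 + 421376) = -231163/421462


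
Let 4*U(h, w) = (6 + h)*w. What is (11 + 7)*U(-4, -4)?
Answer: -36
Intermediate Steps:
U(h, w) = w*(6 + h)/4 (U(h, w) = ((6 + h)*w)/4 = (w*(6 + h))/4 = w*(6 + h)/4)
(11 + 7)*U(-4, -4) = (11 + 7)*((¼)*(-4)*(6 - 4)) = 18*((¼)*(-4)*2) = 18*(-2) = -36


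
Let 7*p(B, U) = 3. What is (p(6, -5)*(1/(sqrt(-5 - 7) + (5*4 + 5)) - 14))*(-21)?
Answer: 80037/637 + 18*I*sqrt(3)/637 ≈ 125.65 + 0.048943*I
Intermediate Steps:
p(B, U) = 3/7 (p(B, U) = (1/7)*3 = 3/7)
(p(6, -5)*(1/(sqrt(-5 - 7) + (5*4 + 5)) - 14))*(-21) = (3*(1/(sqrt(-5 - 7) + (5*4 + 5)) - 14)/7)*(-21) = (3*(1/(sqrt(-12) + (20 + 5)) - 14)/7)*(-21) = (3*(1/(2*I*sqrt(3) + 25) - 14)/7)*(-21) = (3*(1/(25 + 2*I*sqrt(3)) - 14)/7)*(-21) = (3*(-14 + 1/(25 + 2*I*sqrt(3)))/7)*(-21) = (-6 + 3/(7*(25 + 2*I*sqrt(3))))*(-21) = 126 - 9/(25 + 2*I*sqrt(3))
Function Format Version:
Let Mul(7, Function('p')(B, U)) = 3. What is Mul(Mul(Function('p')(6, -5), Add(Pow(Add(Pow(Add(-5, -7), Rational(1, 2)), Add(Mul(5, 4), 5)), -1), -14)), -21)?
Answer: Add(Rational(80037, 637), Mul(Rational(18, 637), I, Pow(3, Rational(1, 2)))) ≈ Add(125.65, Mul(0.048943, I))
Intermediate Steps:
Function('p')(B, U) = Rational(3, 7) (Function('p')(B, U) = Mul(Rational(1, 7), 3) = Rational(3, 7))
Mul(Mul(Function('p')(6, -5), Add(Pow(Add(Pow(Add(-5, -7), Rational(1, 2)), Add(Mul(5, 4), 5)), -1), -14)), -21) = Mul(Mul(Rational(3, 7), Add(Pow(Add(Pow(Add(-5, -7), Rational(1, 2)), Add(Mul(5, 4), 5)), -1), -14)), -21) = Mul(Mul(Rational(3, 7), Add(Pow(Add(Pow(-12, Rational(1, 2)), Add(20, 5)), -1), -14)), -21) = Mul(Mul(Rational(3, 7), Add(Pow(Add(Mul(2, I, Pow(3, Rational(1, 2))), 25), -1), -14)), -21) = Mul(Mul(Rational(3, 7), Add(Pow(Add(25, Mul(2, I, Pow(3, Rational(1, 2)))), -1), -14)), -21) = Mul(Mul(Rational(3, 7), Add(-14, Pow(Add(25, Mul(2, I, Pow(3, Rational(1, 2)))), -1))), -21) = Mul(Add(-6, Mul(Rational(3, 7), Pow(Add(25, Mul(2, I, Pow(3, Rational(1, 2)))), -1))), -21) = Add(126, Mul(-9, Pow(Add(25, Mul(2, I, Pow(3, Rational(1, 2)))), -1)))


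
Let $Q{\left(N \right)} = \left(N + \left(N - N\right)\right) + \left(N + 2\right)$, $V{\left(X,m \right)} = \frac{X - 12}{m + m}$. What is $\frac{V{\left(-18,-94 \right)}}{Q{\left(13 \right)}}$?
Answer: $\frac{15}{2632} \approx 0.0056991$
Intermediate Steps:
$V{\left(X,m \right)} = \frac{-12 + X}{2 m}$
$Q{\left(N \right)} = 2 + 2 N$ ($Q{\left(N \right)} = \left(N + 0\right) + \left(2 + N\right) = N + \left(2 + N\right) = 2 + 2 N$)
$\frac{V{\left(-18,-94 \right)}}{Q{\left(13 \right)}} = \frac{\frac{1}{2} \frac{1}{-94} \left(-12 - 18\right)}{2 + 2 \cdot 13} = \frac{\frac{1}{2} \left(- \frac{1}{94}\right) \left(-30\right)}{2 + 26} = \frac{15}{94 \cdot 28} = \frac{15}{94} \cdot \frac{1}{28} = \frac{15}{2632}$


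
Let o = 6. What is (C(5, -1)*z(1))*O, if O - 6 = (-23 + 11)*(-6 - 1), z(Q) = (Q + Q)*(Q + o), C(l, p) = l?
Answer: 6300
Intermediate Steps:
z(Q) = 2*Q*(6 + Q) (z(Q) = (Q + Q)*(Q + 6) = (2*Q)*(6 + Q) = 2*Q*(6 + Q))
O = 90 (O = 6 + (-23 + 11)*(-6 - 1) = 6 - 12*(-7) = 6 + 84 = 90)
(C(5, -1)*z(1))*O = (5*(2*1*(6 + 1)))*90 = (5*(2*1*7))*90 = (5*14)*90 = 70*90 = 6300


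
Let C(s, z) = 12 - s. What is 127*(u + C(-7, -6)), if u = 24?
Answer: 5461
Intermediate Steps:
127*(u + C(-7, -6)) = 127*(24 + (12 - 1*(-7))) = 127*(24 + (12 + 7)) = 127*(24 + 19) = 127*43 = 5461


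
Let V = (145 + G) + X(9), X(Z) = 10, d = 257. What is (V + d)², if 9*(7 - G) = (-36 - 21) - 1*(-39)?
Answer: 177241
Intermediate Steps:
G = 9 (G = 7 - ((-36 - 21) - 1*(-39))/9 = 7 - (-57 + 39)/9 = 7 - ⅑*(-18) = 7 + 2 = 9)
V = 164 (V = (145 + 9) + 10 = 154 + 10 = 164)
(V + d)² = (164 + 257)² = 421² = 177241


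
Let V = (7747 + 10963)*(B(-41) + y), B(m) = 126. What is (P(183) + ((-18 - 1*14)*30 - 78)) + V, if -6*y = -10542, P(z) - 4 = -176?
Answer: 35229720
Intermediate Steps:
P(z) = -172 (P(z) = 4 - 176 = -172)
y = 1757 (y = -⅙*(-10542) = 1757)
V = 35230930 (V = (7747 + 10963)*(126 + 1757) = 18710*1883 = 35230930)
(P(183) + ((-18 - 1*14)*30 - 78)) + V = (-172 + ((-18 - 1*14)*30 - 78)) + 35230930 = (-172 + ((-18 - 14)*30 - 78)) + 35230930 = (-172 + (-32*30 - 78)) + 35230930 = (-172 + (-960 - 78)) + 35230930 = (-172 - 1038) + 35230930 = -1210 + 35230930 = 35229720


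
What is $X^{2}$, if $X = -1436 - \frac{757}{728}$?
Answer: $\frac{1094461207225}{529984} \approx 2.0651 \cdot 10^{6}$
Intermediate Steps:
$X = - \frac{1046165}{728}$ ($X = -1436 - \frac{757}{728} = - \frac{1046165}{728} \approx -1437.0$)
$X^{2} = \left(- \frac{1046165}{728}\right)^{2} = \frac{1094461207225}{529984}$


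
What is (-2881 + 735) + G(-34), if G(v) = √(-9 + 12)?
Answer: -2146 + √3 ≈ -2144.3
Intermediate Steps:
G(v) = √3
(-2881 + 735) + G(-34) = (-2881 + 735) + √3 = -2146 + √3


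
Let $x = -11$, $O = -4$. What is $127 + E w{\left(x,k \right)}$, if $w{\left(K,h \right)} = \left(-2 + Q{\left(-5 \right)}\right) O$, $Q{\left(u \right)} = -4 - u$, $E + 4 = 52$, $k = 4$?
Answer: $319$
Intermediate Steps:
$E = 48$ ($E = -4 + 52 = 48$)
$w{\left(K,h \right)} = 4$ ($w{\left(K,h \right)} = \left(-2 - -1\right) \left(-4\right) = \left(-2 + \left(-4 + 5\right)\right) \left(-4\right) = \left(-2 + 1\right) \left(-4\right) = \left(-1\right) \left(-4\right) = 4$)
$127 + E w{\left(x,k \right)} = 127 + 48 \cdot 4 = 127 + 192 = 319$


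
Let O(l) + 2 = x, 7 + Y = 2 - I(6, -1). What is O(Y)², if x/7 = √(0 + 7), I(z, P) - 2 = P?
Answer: 347 - 28*√7 ≈ 272.92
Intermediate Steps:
I(z, P) = 2 + P
x = 7*√7 (x = 7*√(0 + 7) = 7*√7 ≈ 18.520)
Y = -6 (Y = -7 + (2 - (2 - 1)) = -7 + (2 - 1*1) = -7 + (2 - 1) = -7 + 1 = -6)
O(l) = -2 + 7*√7
O(Y)² = (-2 + 7*√7)²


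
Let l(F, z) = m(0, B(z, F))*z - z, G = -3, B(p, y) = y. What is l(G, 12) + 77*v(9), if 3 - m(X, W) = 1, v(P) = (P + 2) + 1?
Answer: 936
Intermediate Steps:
v(P) = 3 + P (v(P) = (2 + P) + 1 = 3 + P)
m(X, W) = 2 (m(X, W) = 3 - 1*1 = 3 - 1 = 2)
l(F, z) = z (l(F, z) = 2*z - z = z)
l(G, 12) + 77*v(9) = 12 + 77*(3 + 9) = 12 + 77*12 = 12 + 924 = 936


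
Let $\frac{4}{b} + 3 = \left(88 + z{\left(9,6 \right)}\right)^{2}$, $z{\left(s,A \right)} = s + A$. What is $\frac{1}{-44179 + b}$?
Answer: $- \frac{5303}{234281235} \approx -2.2635 \cdot 10^{-5}$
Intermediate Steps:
$z{\left(s,A \right)} = A + s$
$b = \frac{2}{5303}$ ($b = \frac{4}{-3 + \left(88 + \left(6 + 9\right)\right)^{2}} = \frac{4}{-3 + \left(88 + 15\right)^{2}} = \frac{4}{-3 + 103^{2}} = \frac{4}{-3 + 10609} = \frac{4}{10606} = 4 \cdot \frac{1}{10606} = \frac{2}{5303} \approx 0.00037715$)
$\frac{1}{-44179 + b} = \frac{1}{-44179 + \frac{2}{5303}} = \frac{1}{- \frac{234281235}{5303}} = - \frac{5303}{234281235}$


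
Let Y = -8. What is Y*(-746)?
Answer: 5968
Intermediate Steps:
Y*(-746) = -8*(-746) = 5968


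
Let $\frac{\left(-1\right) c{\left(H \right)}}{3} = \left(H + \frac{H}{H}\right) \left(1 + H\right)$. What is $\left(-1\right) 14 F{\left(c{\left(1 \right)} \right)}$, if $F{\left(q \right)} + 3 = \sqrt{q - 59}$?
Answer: $42 - 14 i \sqrt{71} \approx 42.0 - 117.97 i$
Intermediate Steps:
$c{\left(H \right)} = - 3 \left(1 + H\right)^{2}$ ($c{\left(H \right)} = - 3 \left(H + \frac{H}{H}\right) \left(1 + H\right) = - 3 \left(H + 1\right) \left(1 + H\right) = - 3 \left(1 + H\right) \left(1 + H\right) = - 3 \left(1 + H\right)^{2}$)
$F{\left(q \right)} = -3 + \sqrt{-59 + q}$ ($F{\left(q \right)} = -3 + \sqrt{q - 59} = -3 + \sqrt{-59 + q}$)
$\left(-1\right) 14 F{\left(c{\left(1 \right)} \right)} = \left(-1\right) 14 \left(-3 + \sqrt{-59 - \left(9 + 3\right)}\right) = - 14 \left(-3 + \sqrt{-59 - 12}\right) = - 14 \left(-3 + \sqrt{-71}\right) = - 14 \left(-3 + i \sqrt{71}\right) = 42 - 14 i \sqrt{71}$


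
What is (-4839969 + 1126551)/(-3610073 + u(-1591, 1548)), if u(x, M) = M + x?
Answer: 68767/66854 ≈ 1.0286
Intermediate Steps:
(-4839969 + 1126551)/(-3610073 + u(-1591, 1548)) = (-4839969 + 1126551)/(-3610073 + (1548 - 1591)) = -3713418/(-3610073 - 43) = -3713418/(-3610116) = -3713418*(-1/3610116) = 68767/66854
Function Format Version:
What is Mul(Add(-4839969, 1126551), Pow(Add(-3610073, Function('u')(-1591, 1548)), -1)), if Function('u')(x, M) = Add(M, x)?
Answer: Rational(68767, 66854) ≈ 1.0286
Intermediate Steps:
Mul(Add(-4839969, 1126551), Pow(Add(-3610073, Function('u')(-1591, 1548)), -1)) = Mul(Add(-4839969, 1126551), Pow(Add(-3610073, Add(1548, -1591)), -1)) = Mul(-3713418, Pow(Add(-3610073, -43), -1)) = Mul(-3713418, Pow(-3610116, -1)) = Mul(-3713418, Rational(-1, 3610116)) = Rational(68767, 66854)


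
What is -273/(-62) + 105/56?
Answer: 1557/248 ≈ 6.2782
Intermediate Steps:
-273/(-62) + 105/56 = -273*(-1/62) + 105*(1/56) = 273/62 + 15/8 = 1557/248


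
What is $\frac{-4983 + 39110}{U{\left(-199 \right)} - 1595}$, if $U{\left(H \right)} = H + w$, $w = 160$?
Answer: $- \frac{34127}{1634} \approx -20.886$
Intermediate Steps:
$U{\left(H \right)} = 160 + H$ ($U{\left(H \right)} = H + 160 = 160 + H$)
$\frac{-4983 + 39110}{U{\left(-199 \right)} - 1595} = \frac{-4983 + 39110}{\left(160 - 199\right) - 1595} = \frac{34127}{-39 - 1595} = \frac{34127}{-1634} = 34127 \left(- \frac{1}{1634}\right) = - \frac{34127}{1634}$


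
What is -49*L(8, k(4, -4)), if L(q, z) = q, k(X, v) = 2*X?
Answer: -392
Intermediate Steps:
-49*L(8, k(4, -4)) = -49*8 = -392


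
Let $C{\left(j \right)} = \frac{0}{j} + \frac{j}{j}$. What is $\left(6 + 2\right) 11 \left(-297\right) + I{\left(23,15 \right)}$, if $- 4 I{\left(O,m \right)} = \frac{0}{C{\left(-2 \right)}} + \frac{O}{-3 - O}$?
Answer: $- \frac{2718121}{104} \approx -26136.0$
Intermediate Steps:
$C{\left(j \right)} = 1$ ($C{\left(j \right)} = 0 + 1 = 1$)
$I{\left(O,m \right)} = - \frac{O}{4 \left(-3 - O\right)}$ ($I{\left(O,m \right)} = - \frac{\frac{0}{1} + \frac{O}{-3 - O}}{4} = - \frac{0 \cdot 1 + \frac{O}{-3 - O}}{4} = - \frac{0 + \frac{O}{-3 - O}}{4} = - \frac{O \frac{1}{-3 - O}}{4} = - \frac{O}{4 \left(-3 - O\right)}$)
$\left(6 + 2\right) 11 \left(-297\right) + I{\left(23,15 \right)} = \left(6 + 2\right) 11 \left(-297\right) + \frac{1}{4} \cdot 23 \frac{1}{3 + 23} = 8 \cdot 11 \left(-297\right) + \frac{1}{4} \cdot 23 \cdot \frac{1}{26} = 88 \left(-297\right) + \frac{1}{4} \cdot 23 \cdot \frac{1}{26} = -26136 + \frac{23}{104} = - \frac{2718121}{104}$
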